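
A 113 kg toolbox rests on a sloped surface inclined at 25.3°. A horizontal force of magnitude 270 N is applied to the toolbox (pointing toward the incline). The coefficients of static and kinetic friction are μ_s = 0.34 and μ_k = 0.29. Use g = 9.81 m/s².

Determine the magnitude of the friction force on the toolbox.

The horizontal push has a component P sin θ into the surface, so N = m g cos θ + P sin θ = 1002 + 115.4 = 1118 N.
Parallel to the incline: P cos θ − m g sin θ = 244.1 − 473.7 = -229.6 N; the friction needed to balance this is 229.6 N acting up the slope.
Maximum static friction: μ_s N = 0.34 × 1118 = 380 N.
|f_req| = 229.6 ≤ 380 N → the toolbox is in equilibrium; friction equals the required value.

f ≈ 230 N (up the incline)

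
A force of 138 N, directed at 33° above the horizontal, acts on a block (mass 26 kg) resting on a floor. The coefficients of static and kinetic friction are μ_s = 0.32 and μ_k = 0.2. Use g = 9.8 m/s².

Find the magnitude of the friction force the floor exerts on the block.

f ≈ 35.9 N

The vertical component of P reduces the normal force: N = m g − P sin α = 254.8 − 75.16 = 179.6 N.
Horizontally, friction must balance P cos α = 115.7 N.
μ_s N = 0.32 × 179.6 = 57.48 N.
115.7 > 57.48 N → the block slides; f = μ_k N = 0.2×179.6 = 35.9 N.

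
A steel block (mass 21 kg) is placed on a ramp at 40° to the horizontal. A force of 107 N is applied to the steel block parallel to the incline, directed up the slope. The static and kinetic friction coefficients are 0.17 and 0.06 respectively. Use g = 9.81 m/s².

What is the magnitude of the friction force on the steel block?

f ≈ 25.4 N (up the incline)

Perpendicular to the surface, N = m g cos θ = 21·9.81·cos 40° = 157.8 N.
For equilibrium along the incline the friction force must supply f = m g sin θ − P = 132.4 − 107 = 25.42 N (positive meaning up-slope).
Static friction can supply at most μ_s N = 26.83 N.
Since |25.42| ≤ 26.83 N, no slip — friction simply equals what equilibrium demands.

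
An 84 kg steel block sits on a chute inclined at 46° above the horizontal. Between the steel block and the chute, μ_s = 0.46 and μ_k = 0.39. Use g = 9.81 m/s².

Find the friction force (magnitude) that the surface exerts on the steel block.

Perpendicular to the surface, N = m g cos θ = 84·9.81·cos 46° = 572.4 N.
Along the slope the weight component is m g sin θ = 592.8 N; friction must supply exactly this, acting up-slope.
Maximum static friction available: μ_s N = 0.46 × 572.4 = 263.3 N.
Since |592.8| > 263.3 N, static friction cannot hold it; the steel block slides down the incline and kinetic friction applies: f = μ_k N = 0.39 × 572.4 = 223 N.

f ≈ 223 N (up the incline)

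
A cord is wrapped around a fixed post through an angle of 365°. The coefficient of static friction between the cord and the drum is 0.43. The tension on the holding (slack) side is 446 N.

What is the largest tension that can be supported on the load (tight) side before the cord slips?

At impending slip the capstan equation gives T₂/T₁ = e^{μβ} with β in radians.
β = 365° × π/180 = 6.37 rad.
e^{μβ} = e^{0.43×6.37} = 15.48.
T₂ = T₁ · e^{μβ} = 446 × 15.48 = 6900 N.

T_max ≈ 6900 N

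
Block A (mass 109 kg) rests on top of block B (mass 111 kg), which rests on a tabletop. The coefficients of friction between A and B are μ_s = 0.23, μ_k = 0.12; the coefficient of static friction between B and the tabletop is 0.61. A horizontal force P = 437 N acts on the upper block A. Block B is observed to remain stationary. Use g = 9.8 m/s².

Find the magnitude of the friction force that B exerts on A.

Normal force at the A–B interface: N₁ = m_A g = 1068 N.
Maximum static friction on A from B: μ_s N₁ = 0.23×1068 = 245.7 N.
Since P = 437 N > 245.7 N, A slides on B; the A–B friction is kinetic: f₁ = μ_k N₁ = 0.12×1068 = 128 N.
B experiences an equal 128 N forward from A (third law). B is in equilibrium, so the floor supplies f₂ = 128 N of static friction (limit μ_s(m_A+m_B)g = 1315 N, not exceeded).

f ≈ 128 N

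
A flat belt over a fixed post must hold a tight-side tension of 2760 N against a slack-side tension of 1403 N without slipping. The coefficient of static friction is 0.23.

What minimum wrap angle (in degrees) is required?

T₂/T₁ = e^{μβ} → β = ln(T₂/T₁)/μ.
β = ln(2760/1403)/0.23 = 0.6766/0.23 = 2.942 rad.
In degrees: β = 2.942 × 180/π = 169°.

β_min ≈ 169°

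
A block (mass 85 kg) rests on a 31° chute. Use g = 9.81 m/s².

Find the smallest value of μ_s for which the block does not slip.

At the slip threshold m g sin θ = μ_s m g cos θ, so μ_s,min = tan θ.
μ_s,min = tan 31° = 0.601.

μ_s,min ≈ 0.601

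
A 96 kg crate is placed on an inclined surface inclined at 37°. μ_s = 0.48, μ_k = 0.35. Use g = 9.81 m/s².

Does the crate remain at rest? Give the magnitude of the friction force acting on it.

f ≈ 263 N

N = m g cos θ = 752 N.
Down-slope weight component: m g sin θ = 567 N.
μ_s N = 361 N.
567 > 361 N, so it slides; kinetic friction f = μ_k N = 0.35×752 = 263 N.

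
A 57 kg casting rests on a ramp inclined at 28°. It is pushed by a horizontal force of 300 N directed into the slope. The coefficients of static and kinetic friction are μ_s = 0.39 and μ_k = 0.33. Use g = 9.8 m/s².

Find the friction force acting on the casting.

The horizontal push has a component P sin θ into the surface, so N = m g cos θ + P sin θ = 493.2 + 140.8 = 634.1 N.
Along the incline, the net driving force (taking up-slope positive) is P cos θ − m g sin θ = 264.9 − 262.2 = 2.637 N, so equilibrium requires friction f = -2.637 N (down-slope).
Maximum static friction: μ_s N = 0.39 × 634.1 = 247.3 N.
Since 2.637 N is within the 247.3 N limit, the casting stays put and friction is exactly 2.64 N.

f ≈ 2.64 N (down the incline)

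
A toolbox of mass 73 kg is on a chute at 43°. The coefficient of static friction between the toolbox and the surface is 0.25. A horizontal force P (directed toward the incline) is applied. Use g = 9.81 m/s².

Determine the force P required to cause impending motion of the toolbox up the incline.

P ≈ 1100 N

At impending motion up the slope, friction acts down-slope at its limit: f = μ_s N.
Perpendicular to the incline: N = m g cos θ + P sin θ.
Along the incline: P cos θ = m g sin θ + μ_s N = m g sin θ + μ_s (m g cos θ + P sin θ).
Solving, P (cos θ − μ_s sin θ) = m g (sin θ + μ_s cos θ), so P = 73×9.81×(sin 43° + 0.25 cos 43°)/(cos 43° − 0.25 sin 43°) = 716×0.8648/0.5609 = 1100 N.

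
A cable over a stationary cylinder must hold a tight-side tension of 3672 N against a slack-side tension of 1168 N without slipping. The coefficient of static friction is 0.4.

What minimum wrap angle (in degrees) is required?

β_min ≈ 164°

T₂/T₁ = e^{μβ} → β = ln(T₂/T₁)/μ.
β = ln(3672/1168)/0.4 = 1.145/0.4 = 2.864 rad.
In degrees: β = 2.864 × 180/π = 164°.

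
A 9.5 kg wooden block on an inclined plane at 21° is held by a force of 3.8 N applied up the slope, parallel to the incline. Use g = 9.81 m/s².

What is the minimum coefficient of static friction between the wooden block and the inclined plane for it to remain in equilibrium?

μ_s,min ≈ 0.34

N = m g cos θ = 87.01 N.
Friction must make up the shortfall along the incline: f = m g sin θ − P = 33.4 − 3.8 = 29.6 N.
At the threshold f = μ_s N, so μ_s,min = 29.6/87.01 = 0.34.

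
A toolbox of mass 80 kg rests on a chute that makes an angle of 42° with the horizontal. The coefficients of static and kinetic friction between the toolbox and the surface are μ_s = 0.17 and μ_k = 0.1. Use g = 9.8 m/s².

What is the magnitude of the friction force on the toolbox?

Normal force: N = m g cos θ = 80 × 9.8 × cos 42° = 582.6 N.
For equilibrium along the incline, friction must balance the weight component: f = m g sin θ = 524.6 N up the slope.
The static-friction ceiling is μ_s N = 0.17 × 582.6 = 99.05 N.
Since |524.6| > 99.05 N, static friction cannot hold it; the toolbox slides down the incline and kinetic friction applies: f = μ_k N = 0.1 × 582.6 = 58.3 N.

f ≈ 58.3 N (up the incline)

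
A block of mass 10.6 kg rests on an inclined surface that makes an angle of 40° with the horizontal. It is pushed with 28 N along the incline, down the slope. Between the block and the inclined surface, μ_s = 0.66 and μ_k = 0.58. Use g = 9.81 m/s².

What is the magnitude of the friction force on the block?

f ≈ 46.2 N (up the incline)

The normal reaction is N = m g cos θ = 79.66 N.
The friction needed for equilibrium is m g sin θ + P = 66.84 + 28 = 94.84 N, measured positive up-slope.
Maximum static friction available: μ_s N = 0.66 × 79.66 = 52.57 N.
Since |94.84| > 52.57 N, static friction cannot hold it; the block slides down the incline and kinetic friction applies: f = μ_k N = 0.58 × 79.66 = 46.2 N.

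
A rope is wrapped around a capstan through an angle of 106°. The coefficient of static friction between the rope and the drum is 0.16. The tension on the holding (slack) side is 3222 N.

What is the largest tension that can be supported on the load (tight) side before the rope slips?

At impending slip the capstan equation gives T₂/T₁ = e^{μβ} with β in radians.
β = 106° × π/180 = 1.85 rad.
e^{μβ} = e^{0.16×1.85} = 1.344.
T₂ = T₁ · e^{μβ} = 3222 × 1.344 = 4330 N.

T_max ≈ 4330 N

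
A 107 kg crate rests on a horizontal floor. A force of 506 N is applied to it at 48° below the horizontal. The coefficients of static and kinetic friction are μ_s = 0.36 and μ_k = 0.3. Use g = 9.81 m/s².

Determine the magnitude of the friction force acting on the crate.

The vertical component of P adds to the normal force: N = m g + P sin α = 1050 + 376 = 1426 N.
For equilibrium, f = P cos α = 506×cos 48° = 338.6 N.
The static-friction limit is μ_s N = 513.3 N.
Since 338.6 N does not exceed the limit, the crate stays at rest and f = 339 N.

f ≈ 339 N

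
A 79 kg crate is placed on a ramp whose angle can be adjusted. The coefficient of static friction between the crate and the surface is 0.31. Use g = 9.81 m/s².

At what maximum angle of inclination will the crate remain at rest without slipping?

At the slip threshold, m g sin θ = μ_s · m g cos θ, so tan θ = μ_s.
θ_max = arctan(0.31) = 17.2°.

θ_max ≈ 17.2°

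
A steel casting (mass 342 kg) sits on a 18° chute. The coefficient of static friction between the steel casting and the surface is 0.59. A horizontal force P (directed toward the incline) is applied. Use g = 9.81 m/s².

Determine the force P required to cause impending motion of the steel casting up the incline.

At impending motion up the slope, friction acts down-slope at its limit: f = μ_s N.
Perpendicular to the incline: N = m g cos θ + P sin θ.
Along the incline: P cos θ = m g sin θ + μ_s N = m g sin θ + μ_s (m g cos θ + P sin θ).
Solving, P (cos θ − μ_s sin θ) = m g (sin θ + μ_s cos θ), so P = 342×9.81×(sin 18° + 0.59 cos 18°)/(cos 18° − 0.59 sin 18°) = 3360×0.8701/0.7687 = 3800 N.

P ≈ 3800 N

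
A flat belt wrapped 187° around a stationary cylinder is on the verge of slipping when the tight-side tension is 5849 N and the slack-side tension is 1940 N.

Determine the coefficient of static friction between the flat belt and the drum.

T₂/T₁ = e^{μβ} → μ = ln(T₂/T₁)/β.
β = 187° = 3.264 rad.
μ = ln(5849/1940)/3.264 = ln(3.015)/3.264 = 0.338.

μ ≈ 0.338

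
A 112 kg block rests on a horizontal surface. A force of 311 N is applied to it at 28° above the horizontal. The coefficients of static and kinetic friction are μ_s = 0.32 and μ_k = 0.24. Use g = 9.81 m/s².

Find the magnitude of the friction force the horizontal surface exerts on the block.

The vertical component of P reduces the normal force: N = m g − P sin α = 1099 − 146 = 952.7 N.
For equilibrium, f = P cos α = 311×cos 28° = 274.6 N.
The static-friction limit is μ_s N = 304.9 N.
Since 274.6 N does not exceed the limit, the block stays at rest and f = 275 N.

f ≈ 275 N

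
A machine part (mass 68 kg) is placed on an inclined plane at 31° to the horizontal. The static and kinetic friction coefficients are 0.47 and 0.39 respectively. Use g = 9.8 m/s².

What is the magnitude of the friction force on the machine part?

f ≈ 223 N (up the incline)

Perpendicular to the surface, N = m g cos θ = 68·9.8·cos 31° = 571.2 N.
Along the slope the weight component is m g sin θ = 343.2 N; friction must supply exactly this, acting up-slope.
Static friction can supply at most μ_s N = 268.5 N.
Since |343.2| > 268.5 N, static friction cannot hold it; the machine part slides down the incline and kinetic friction applies: f = μ_k N = 0.39 × 571.2 = 223 N.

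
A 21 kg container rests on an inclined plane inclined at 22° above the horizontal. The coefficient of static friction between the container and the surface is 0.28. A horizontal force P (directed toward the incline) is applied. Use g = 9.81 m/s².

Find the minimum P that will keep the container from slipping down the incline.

P_min ≈ 23 N

The container tends to slide down (tan θ > μ_s), so at the point of impending slip friction acts up-slope at its limit: f = μ_s N.
Perpendicular to the incline: N = m g cos θ + P sin θ.
Along the incline: P cos θ + μ_s N = m g sin θ, i.e. P cos θ + μ_s (m g cos θ + P sin θ) = m g sin θ.
Solving, P (cos θ + μ_s sin θ) = m g (sin θ − μ_s cos θ), so P = 206×0.115/1.032 = 23 N.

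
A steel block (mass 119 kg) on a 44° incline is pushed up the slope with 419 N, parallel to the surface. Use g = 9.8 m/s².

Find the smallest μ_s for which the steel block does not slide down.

N = m g cos θ = 838.9 N.
Friction must make up the shortfall along the incline: f = m g sin θ − P = 810.1 − 419 = 391.1 N.
At the threshold f = μ_s N, so μ_s,min = 391.1/838.9 = 0.466.

μ_s,min ≈ 0.466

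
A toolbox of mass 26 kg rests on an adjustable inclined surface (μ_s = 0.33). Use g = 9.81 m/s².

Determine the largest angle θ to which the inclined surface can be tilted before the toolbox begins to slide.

At the slip threshold, m g sin θ = μ_s · m g cos θ, so tan θ = μ_s.
θ_max = arctan(0.33) = 18.3°.

θ_max ≈ 18.3°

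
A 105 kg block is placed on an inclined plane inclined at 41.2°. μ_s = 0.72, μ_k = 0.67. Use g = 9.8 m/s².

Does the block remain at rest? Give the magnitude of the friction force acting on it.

N = m g cos θ = 774 N.
Down-slope weight component: m g sin θ = 678 N.
μ_s N = 557 N.
678 > 557 N, so it slides; kinetic friction f = μ_k N = 0.67×774 = 519 N.

f ≈ 519 N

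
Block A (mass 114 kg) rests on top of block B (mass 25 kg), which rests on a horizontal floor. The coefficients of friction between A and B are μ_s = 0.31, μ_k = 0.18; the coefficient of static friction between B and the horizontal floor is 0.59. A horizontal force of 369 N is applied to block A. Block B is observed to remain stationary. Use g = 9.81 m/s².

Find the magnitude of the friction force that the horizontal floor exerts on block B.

Normal force at the A–B interface: N₁ = m_A g = 1118 N.
Maximum static friction on A from B: μ_s N₁ = 0.31×1118 = 346.7 N.
P = 369 N exceeds that limit, so A slips over B and the interface friction becomes kinetic: f₁ = μ_k N₁ = 0.18×1118 = 201 N.
B experiences an equal 201 N forward from A (third law). B is in equilibrium, so the floor supplies f₂ = 201 N of static friction (limit μ_s(m_A+m_B)g = 804.5 N, not exceeded).

f ≈ 201 N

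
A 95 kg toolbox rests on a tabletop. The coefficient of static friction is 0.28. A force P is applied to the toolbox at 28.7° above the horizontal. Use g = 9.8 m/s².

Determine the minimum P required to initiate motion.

P ≈ 258 N

N = m g − P sin α (the pull lifts the toolbox).
At impending slip, P cos α = μ_s N = μ_s (m g − P sin α).
Solving: P (cos α + μ_s sin α) = μ_s m g → P = 0.28×931/(cos 28.7° + 0.28 sin 28.7°) = 261/1.012 = 258 N.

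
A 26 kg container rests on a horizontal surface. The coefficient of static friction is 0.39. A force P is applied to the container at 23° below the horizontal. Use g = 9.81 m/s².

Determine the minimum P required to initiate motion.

N = m g + P sin α (the push presses the container into the horizontal surface).
At impending slip, P cos α = μ_s N = μ_s (m g + P sin α).
Solving: P (cos α − μ_s sin α) = μ_s m g → P = 0.39×255/(cos 23° − 0.39 sin 23°) = 99.5/0.7681 = 130 N.

P ≈ 130 N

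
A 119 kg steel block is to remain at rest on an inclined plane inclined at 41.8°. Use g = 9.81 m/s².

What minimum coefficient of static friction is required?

μ_s,min ≈ 0.894

At the slip threshold m g sin θ = μ_s m g cos θ, so μ_s,min = tan θ.
μ_s,min = tan 41.8° = 0.894.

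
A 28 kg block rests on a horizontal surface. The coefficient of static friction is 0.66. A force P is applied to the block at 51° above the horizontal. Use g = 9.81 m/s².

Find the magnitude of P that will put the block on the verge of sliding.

P ≈ 159 N

N = m g − P sin α (the pull lifts the block).
At impending slip, P cos α = μ_s N = μ_s (m g − P sin α).
Solving: P (cos α + μ_s sin α) = μ_s m g → P = 0.66×275/(cos 51° + 0.66 sin 51°) = 181/1.142 = 159 N.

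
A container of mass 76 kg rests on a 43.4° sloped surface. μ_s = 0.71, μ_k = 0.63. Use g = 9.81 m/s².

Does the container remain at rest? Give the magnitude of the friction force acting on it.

f ≈ 341 N

N = m g cos θ = 542 N.
Down-slope weight component: m g sin θ = 512 N.
μ_s N = 385 N.
512 > 385 N, so it slides; kinetic friction f = μ_k N = 0.63×542 = 341 N.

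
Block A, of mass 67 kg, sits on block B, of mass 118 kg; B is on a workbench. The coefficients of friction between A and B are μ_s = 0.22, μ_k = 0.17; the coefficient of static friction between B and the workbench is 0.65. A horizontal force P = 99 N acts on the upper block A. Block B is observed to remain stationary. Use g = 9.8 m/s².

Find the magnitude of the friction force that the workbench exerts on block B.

f ≈ 99 N

Between the blocks, N₁ = m_A g = 656.6 N.
Maximum static friction on A from B: μ_s N₁ = 0.22×656.6 = 144.5 N.
Since P = 99 N ≤ 144.5 N, A does not slip on B; friction on A equals P = 99 N.
B experiences an equal 99 N forward from A (third law). B is in equilibrium, so the floor supplies f₂ = 99 N of static friction (limit μ_s(m_A+m_B)g = 1178 N, not exceeded).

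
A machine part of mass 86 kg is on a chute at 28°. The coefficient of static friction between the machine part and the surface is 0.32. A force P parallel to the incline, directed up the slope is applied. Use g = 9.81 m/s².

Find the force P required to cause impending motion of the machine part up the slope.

P ≈ 634 N

At impending motion up the slope, friction acts down-slope at its limit: f = μ_s N.
P is parallel to the surface, so N = m g cos θ = 745 N.
Along the incline: P = m g sin θ + μ_s N = 396 + 0.32×745 = 634 N.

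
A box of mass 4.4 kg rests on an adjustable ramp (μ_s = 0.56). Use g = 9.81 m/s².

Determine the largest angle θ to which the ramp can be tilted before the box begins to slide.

At the slip threshold, m g sin θ = μ_s · m g cos θ, so tan θ = μ_s.
θ_max = arctan(0.56) = 29.2°.

θ_max ≈ 29.2°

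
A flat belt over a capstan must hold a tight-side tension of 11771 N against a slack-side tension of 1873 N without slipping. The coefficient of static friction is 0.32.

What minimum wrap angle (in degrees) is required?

β_min ≈ 329°

T₂/T₁ = e^{μβ} → β = ln(T₂/T₁)/μ.
β = ln(11771/1873)/0.32 = 1.838/0.32 = 5.744 rad.
In degrees: β = 5.744 × 180/π = 329°.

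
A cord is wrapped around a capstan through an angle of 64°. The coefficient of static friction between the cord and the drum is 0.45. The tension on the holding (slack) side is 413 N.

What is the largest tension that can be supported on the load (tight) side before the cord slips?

T_max ≈ 683 N

At impending slip the capstan equation gives T₂/T₁ = e^{μβ} with β in radians.
β = 64° × π/180 = 1.117 rad.
e^{μβ} = e^{0.45×1.117} = 1.653.
T₂ = T₁ · e^{μβ} = 413 × 1.653 = 683 N.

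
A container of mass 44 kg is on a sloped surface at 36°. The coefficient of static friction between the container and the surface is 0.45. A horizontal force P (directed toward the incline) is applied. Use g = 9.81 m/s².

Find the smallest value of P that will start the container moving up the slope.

P ≈ 755 N

At impending motion up the slope, friction acts down-slope at its limit: f = μ_s N.
Perpendicular to the incline: N = m g cos θ + P sin θ.
Along the incline: P cos θ = m g sin θ + μ_s N = m g sin θ + μ_s (m g cos θ + P sin θ).
Solving, P (cos θ − μ_s sin θ) = m g (sin θ + μ_s cos θ), so P = 44×9.81×(sin 36° + 0.45 cos 36°)/(cos 36° − 0.45 sin 36°) = 432×0.9518/0.5445 = 755 N.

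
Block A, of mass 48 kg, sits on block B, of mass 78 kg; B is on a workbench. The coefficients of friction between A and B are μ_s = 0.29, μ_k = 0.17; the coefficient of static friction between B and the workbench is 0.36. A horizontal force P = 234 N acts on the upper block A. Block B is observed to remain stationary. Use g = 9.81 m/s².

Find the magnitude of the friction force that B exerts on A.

f ≈ 80 N

Normal force at the A–B interface: N₁ = m_A g = 470.9 N.
So the A–B interface can sustain at most μ_s N₁ = 136.6 N of static friction.
Since P = 234 N > 136.6 N, A slides on B; the A–B friction is kinetic: f₁ = μ_k N₁ = 0.17×470.9 = 80 N.
By Newton's third law B feels 80 N forward from A. With B stationary, the floor's static friction on B balances it: f₂ = 80 N (well within μ_s(m_A+m_B)g = 445 N).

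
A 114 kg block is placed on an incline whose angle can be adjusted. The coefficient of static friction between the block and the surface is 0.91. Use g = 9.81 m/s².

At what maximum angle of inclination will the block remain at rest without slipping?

θ_max ≈ 42.3°

At the slip threshold, m g sin θ = μ_s · m g cos θ, so tan θ = μ_s.
θ_max = arctan(0.91) = 42.3°.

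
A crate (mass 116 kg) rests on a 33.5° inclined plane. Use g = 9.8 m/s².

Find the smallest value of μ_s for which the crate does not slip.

μ_s,min ≈ 0.662

At the slip threshold m g sin θ = μ_s m g cos θ, so μ_s,min = tan θ.
μ_s,min = tan 33.5° = 0.662.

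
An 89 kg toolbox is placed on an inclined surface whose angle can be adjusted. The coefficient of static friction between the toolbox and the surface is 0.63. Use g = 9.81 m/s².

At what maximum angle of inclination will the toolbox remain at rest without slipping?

At the slip threshold, m g sin θ = μ_s · m g cos θ, so tan θ = μ_s.
θ_max = arctan(0.63) = 32.2°.

θ_max ≈ 32.2°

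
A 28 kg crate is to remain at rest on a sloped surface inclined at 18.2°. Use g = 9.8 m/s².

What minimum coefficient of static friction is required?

At the slip threshold m g sin θ = μ_s m g cos θ, so μ_s,min = tan θ.
μ_s,min = tan 18.2° = 0.329.

μ_s,min ≈ 0.329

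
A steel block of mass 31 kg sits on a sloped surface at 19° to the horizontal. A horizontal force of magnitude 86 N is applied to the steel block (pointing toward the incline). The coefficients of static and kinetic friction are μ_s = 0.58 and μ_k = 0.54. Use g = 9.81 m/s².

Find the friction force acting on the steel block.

f ≈ 17.7 N (up the incline)

Normal direction: N = m g cos θ + P sin θ = 315.5 N.
Parallel to the incline: P cos θ − m g sin θ = 81.31 − 99.01 = -17.69 N; the friction needed to balance this is 17.69 N acting up the slope.
The limit of static friction is μ_s N = 183 N.
Since 17.69 N is within the 183 N limit, the steel block stays put and friction is exactly 17.7 N.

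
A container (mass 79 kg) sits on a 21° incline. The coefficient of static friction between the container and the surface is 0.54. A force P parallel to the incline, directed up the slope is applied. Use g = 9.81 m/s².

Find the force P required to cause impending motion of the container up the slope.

At impending motion up the slope, friction acts down-slope at its limit: f = μ_s N.
P is parallel to the surface, so N = m g cos θ = 724 N.
Along the incline: P = m g sin θ + μ_s N = 278 + 0.54×724 = 668 N.

P ≈ 668 N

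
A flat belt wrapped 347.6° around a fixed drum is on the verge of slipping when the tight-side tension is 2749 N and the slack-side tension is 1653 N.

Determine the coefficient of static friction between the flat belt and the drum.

μ ≈ 0.0838

T₂/T₁ = e^{μβ} → μ = ln(T₂/T₁)/β.
β = 347.6° = 6.067 rad.
μ = ln(2749/1653)/6.067 = ln(1.663)/6.067 = 0.0838.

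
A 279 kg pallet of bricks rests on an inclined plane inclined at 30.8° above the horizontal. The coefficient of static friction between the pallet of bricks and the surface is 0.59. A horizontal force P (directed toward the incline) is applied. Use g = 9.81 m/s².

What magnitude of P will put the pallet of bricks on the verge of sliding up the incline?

P ≈ 5010 N

At impending motion up the slope, friction acts down-slope at its limit: f = μ_s N.
Perpendicular to the incline: N = m g cos θ + P sin θ.
Along the incline: P cos θ = m g sin θ + μ_s N = m g sin θ + μ_s (m g cos θ + P sin θ).
Solving, P (cos θ − μ_s sin θ) = m g (sin θ + μ_s cos θ), so P = 279×9.81×(sin 30.8° + 0.59 cos 30.8°)/(cos 30.8° − 0.59 sin 30.8°) = 2740×1.019/0.5569 = 5010 N.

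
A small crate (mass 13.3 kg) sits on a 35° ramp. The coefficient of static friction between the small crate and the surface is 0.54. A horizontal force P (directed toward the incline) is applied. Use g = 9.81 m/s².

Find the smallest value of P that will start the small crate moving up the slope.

P ≈ 260 N

At impending motion up the slope, friction acts down-slope at its limit: f = μ_s N.
Perpendicular to the incline: N = m g cos θ + P sin θ.
Along the incline: P cos θ = m g sin θ + μ_s N = m g sin θ + μ_s (m g cos θ + P sin θ).
Solving, P (cos θ − μ_s sin θ) = m g (sin θ + μ_s cos θ), so P = 13.3×9.81×(sin 35° + 0.54 cos 35°)/(cos 35° − 0.54 sin 35°) = 130×1.016/0.5094 = 260 N.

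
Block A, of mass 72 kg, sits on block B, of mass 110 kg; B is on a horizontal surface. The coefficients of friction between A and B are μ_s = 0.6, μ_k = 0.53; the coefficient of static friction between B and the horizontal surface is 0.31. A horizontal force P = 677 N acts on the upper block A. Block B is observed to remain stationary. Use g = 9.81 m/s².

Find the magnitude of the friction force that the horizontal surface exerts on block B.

Normal force at the A–B interface: N₁ = m_A g = 706.3 N.
Maximum static friction on A from B: μ_s N₁ = 0.6×706.3 = 423.8 N.
P = 677 N exceeds that limit, so A slips over B and the interface friction becomes kinetic: f₁ = μ_k N₁ = 0.53×706.3 = 374 N.
B experiences an equal 374 N forward from A (third law). B is in equilibrium, so the floor supplies f₂ = 374 N of static friction (limit μ_s(m_A+m_B)g = 553.5 N, not exceeded).

f ≈ 374 N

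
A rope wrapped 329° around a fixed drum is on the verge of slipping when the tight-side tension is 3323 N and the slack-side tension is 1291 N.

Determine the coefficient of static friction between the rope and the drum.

T₂/T₁ = e^{μβ} → μ = ln(T₂/T₁)/β.
β = 329° = 5.742 rad.
μ = ln(3323/1291)/5.742 = ln(2.574)/5.742 = 0.165.

μ ≈ 0.165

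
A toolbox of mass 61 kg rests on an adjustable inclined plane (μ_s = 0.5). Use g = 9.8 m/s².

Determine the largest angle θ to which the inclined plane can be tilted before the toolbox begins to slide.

θ_max ≈ 26.6°

At the slip threshold, m g sin θ = μ_s · m g cos θ, so tan θ = μ_s.
θ_max = arctan(0.5) = 26.6°.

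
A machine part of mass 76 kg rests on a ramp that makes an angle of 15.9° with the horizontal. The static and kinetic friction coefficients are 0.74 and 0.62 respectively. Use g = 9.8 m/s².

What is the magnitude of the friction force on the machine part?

f ≈ 204 N (up the incline)

Perpendicular to the surface, N = m g cos θ = 76·9.8·cos 15.9° = 716.3 N.
Along the slope the weight component is m g sin θ = 204 N; friction must supply exactly this, acting up-slope.
The static-friction ceiling is μ_s N = 0.74 × 716.3 = 530.1 N.
Since |204| ≤ 530.1 N, static friction is sufficient; f equals the required value, not μ_s N.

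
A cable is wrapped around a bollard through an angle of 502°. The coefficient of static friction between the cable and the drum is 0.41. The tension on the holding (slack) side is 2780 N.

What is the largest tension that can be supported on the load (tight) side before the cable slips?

At impending slip the capstan equation gives T₂/T₁ = e^{μβ} with β in radians.
β = 502° × π/180 = 8.762 rad.
e^{μβ} = e^{0.41×8.762} = 36.32.
T₂ = T₁ · e^{μβ} = 2780 × 36.32 = 101000 N.

T_max ≈ 101000 N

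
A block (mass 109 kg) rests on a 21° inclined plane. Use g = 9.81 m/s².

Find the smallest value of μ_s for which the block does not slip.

At the slip threshold m g sin θ = μ_s m g cos θ, so μ_s,min = tan θ.
μ_s,min = tan 21° = 0.384.

μ_s,min ≈ 0.384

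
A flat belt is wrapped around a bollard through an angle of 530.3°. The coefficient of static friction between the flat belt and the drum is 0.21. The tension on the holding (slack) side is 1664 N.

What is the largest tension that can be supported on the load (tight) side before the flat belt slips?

At impending slip the capstan equation gives T₂/T₁ = e^{μβ} with β in radians.
β = 530.3° × π/180 = 9.255 rad.
e^{μβ} = e^{0.21×9.255} = 6.984.
T₂ = T₁ · e^{μβ} = 1664 × 6.984 = 11600 N.

T_max ≈ 11600 N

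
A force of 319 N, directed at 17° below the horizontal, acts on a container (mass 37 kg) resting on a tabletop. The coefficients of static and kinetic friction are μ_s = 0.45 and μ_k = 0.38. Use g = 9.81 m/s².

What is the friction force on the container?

f ≈ 173 N

Vertical equilibrium gives N = m g + P sin α = 456.2 N.
The horizontal driving force is P cos α = 305.1 N, so equilibrium needs friction f = 305.1 N.
The static-friction limit is μ_s N = 205.3 N.
305.1 > 205.3 N → the container slides; f = μ_k N = 0.38×456.2 = 173 N.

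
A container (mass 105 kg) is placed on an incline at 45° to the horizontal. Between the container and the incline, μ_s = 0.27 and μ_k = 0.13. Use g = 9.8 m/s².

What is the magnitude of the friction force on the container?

f ≈ 94.6 N (up the incline)

Perpendicular to the surface, N = m g cos θ = 105·9.8·cos 45° = 727.6 N.
Along the slope the weight component is m g sin θ = 727.6 N; friction must supply exactly this, acting up-slope.
Static friction can supply at most μ_s N = 196.5 N.
|727.6| exceeds 196.5 N, so the container slips down-slope; friction is kinetic, f = μ_k N = 0.13×727.6 = 94.6 N.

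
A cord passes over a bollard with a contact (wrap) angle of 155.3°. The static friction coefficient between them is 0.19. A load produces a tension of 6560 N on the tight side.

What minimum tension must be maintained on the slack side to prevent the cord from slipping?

T_min ≈ 3920 N

Capstan equation at impending slip: T_tight/T_slack = e^{μβ}.
β = 155.3° = 2.71 rad; e^{μβ} = e^{0.19×2.71} = 1.674.
T_slack = T_tight / e^{μβ} = 6560 / 1.674 = 3920 N.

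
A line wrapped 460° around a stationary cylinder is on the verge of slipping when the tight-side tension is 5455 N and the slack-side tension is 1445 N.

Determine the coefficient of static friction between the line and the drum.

μ ≈ 0.165

T₂/T₁ = e^{μβ} → μ = ln(T₂/T₁)/β.
β = 460° = 8.029 rad.
μ = ln(5455/1445)/8.029 = ln(3.775)/8.029 = 0.165.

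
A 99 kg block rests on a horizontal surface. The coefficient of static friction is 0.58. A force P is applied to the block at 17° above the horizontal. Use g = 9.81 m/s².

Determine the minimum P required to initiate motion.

P ≈ 500 N

N = m g − P sin α (the pull lifts the block).
At impending slip, P cos α = μ_s N = μ_s (m g − P sin α).
Solving: P (cos α + μ_s sin α) = μ_s m g → P = 0.58×971/(cos 17° + 0.58 sin 17°) = 563/1.126 = 500 N.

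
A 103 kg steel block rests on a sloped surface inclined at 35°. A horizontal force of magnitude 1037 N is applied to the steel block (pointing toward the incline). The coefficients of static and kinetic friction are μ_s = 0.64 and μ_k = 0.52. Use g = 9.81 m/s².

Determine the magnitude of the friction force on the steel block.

f ≈ 270 N (down the incline)

Normal direction: N = m g cos θ + P sin θ = 1422 N.
Along the incline, the net driving force (taking up-slope positive) is P cos θ − m g sin θ = 849.5 − 579.6 = 269.9 N, so equilibrium requires friction f = -269.9 N (down-slope).
The limit of static friction is μ_s N = 910.4 N.
|f_req| = 269.9 ≤ 910.4 N → the steel block is in equilibrium; friction equals the required value.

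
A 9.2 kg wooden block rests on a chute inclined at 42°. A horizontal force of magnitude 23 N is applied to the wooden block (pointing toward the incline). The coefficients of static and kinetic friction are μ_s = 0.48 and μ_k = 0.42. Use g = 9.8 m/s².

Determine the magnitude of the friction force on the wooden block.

f ≈ 34.6 N (up the incline)

Normal direction: N = m g cos θ + P sin θ = 82.39 N.
Parallel to the incline: P cos θ − m g sin θ = 17.09 − 60.33 = -43.24 N; the friction needed to balance this is 43.24 N acting up the slope.
Maximum static friction: μ_s N = 0.48 × 82.39 = 39.55 N.
|f_req| = 43.24 > 39.55 N → the wooden block slides down the incline; f = μ_k N = 0.42 × 82.39 = 34.6 N.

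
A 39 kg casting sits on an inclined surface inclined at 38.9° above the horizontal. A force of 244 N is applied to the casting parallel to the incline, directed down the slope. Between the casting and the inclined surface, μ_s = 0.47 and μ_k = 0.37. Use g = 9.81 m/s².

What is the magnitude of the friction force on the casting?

Normal force: N = m g cos θ = 39 × 9.81 × cos 38.9° = 297.7 N.
For equilibrium along the incline the friction force must supply f = m g sin θ + P = 240.3 + 244 = 484.3 N (positive meaning up-slope).
Maximum static friction available: μ_s N = 0.47 × 297.7 = 139.9 N.
Since |484.3| > 139.9 N, static friction cannot hold it; the casting slides down the incline and kinetic friction applies: f = μ_k N = 0.37 × 297.7 = 110 N.

f ≈ 110 N (up the incline)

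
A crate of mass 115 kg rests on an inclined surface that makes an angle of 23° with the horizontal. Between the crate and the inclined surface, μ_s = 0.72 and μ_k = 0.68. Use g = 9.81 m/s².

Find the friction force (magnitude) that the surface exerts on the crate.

f ≈ 441 N (up the incline)

The normal reaction is N = m g cos θ = 1038 N.
Along the slope the weight component is m g sin θ = 440.8 N; friction must supply exactly this, acting up-slope.
Maximum static friction available: μ_s N = 0.72 × 1038 = 747.7 N.
Since |440.8| ≤ 747.7 N, no slip — friction simply equals what equilibrium demands.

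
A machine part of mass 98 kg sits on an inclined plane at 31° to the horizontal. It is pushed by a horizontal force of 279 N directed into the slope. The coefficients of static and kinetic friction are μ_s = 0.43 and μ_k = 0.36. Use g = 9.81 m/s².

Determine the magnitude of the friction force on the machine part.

Normal direction: N = m g cos θ + P sin θ = 967.8 N.
Parallel to the incline: P cos θ − m g sin θ = 239.1 − 495.1 = -256 N; the friction needed to balance this is 256 N acting up the slope.
The limit of static friction is μ_s N = 416.1 N.
|f_req| = 256 ≤ 416.1 N → the machine part is in equilibrium; friction equals the required value.

f ≈ 256 N (up the incline)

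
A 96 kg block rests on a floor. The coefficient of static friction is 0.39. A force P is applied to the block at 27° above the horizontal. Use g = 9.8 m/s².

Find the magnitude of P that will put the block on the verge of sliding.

N = m g − P sin α (the pull lifts the block).
At impending slip, P cos α = μ_s N = μ_s (m g − P sin α).
Solving: P (cos α + μ_s sin α) = μ_s m g → P = 0.39×941/(cos 27° + 0.39 sin 27°) = 367/1.068 = 344 N.

P ≈ 344 N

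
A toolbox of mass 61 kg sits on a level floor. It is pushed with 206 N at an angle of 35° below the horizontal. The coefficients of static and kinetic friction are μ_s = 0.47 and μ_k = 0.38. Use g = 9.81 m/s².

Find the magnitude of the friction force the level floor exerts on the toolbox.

f ≈ 169 N

Vertical equilibrium gives N = m g + P sin α = 716.6 N.
Horizontally, friction must balance P cos α = 168.7 N.
The static-friction limit is μ_s N = 336.8 N.
Since 168.7 N does not exceed the limit, the toolbox stays at rest and f = 169 N.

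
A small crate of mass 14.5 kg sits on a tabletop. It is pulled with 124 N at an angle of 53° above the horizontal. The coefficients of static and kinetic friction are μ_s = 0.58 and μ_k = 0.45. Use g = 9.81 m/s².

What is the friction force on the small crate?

N = m g − P sin α = 142.2 − 124×sin 53° = 43.21 N.
For equilibrium, f = P cos α = 124×cos 53° = 74.63 N.
The static-friction limit is μ_s N = 25.06 N.
The required friction exceeds μ_s N, so the small crate moves and f = μ_k N = 19.4 N.

f ≈ 19.4 N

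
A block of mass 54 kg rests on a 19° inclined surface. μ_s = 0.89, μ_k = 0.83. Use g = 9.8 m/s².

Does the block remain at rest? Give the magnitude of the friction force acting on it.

N = m g cos θ = 500 N.
Down-slope weight component: m g sin θ = 172 N.
μ_s N = 445 N.
172 ≤ 445 N, so it stays put; friction = 172 N.

f ≈ 172 N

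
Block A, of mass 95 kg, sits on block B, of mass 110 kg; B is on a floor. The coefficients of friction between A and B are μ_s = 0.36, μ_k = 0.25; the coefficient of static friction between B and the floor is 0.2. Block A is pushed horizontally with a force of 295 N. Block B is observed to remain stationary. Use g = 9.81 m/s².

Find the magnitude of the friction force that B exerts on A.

The normal force B exerts on A is simply A's weight, N₁ = 932 N.
Maximum static friction on A from B: μ_s N₁ = 0.36×932 = 335.5 N.
P = 295 N is within that limit, so A and B move together (both at rest); the A–B friction is simply f₁ = P = 295 N.
By Newton's third law B feels 295 N forward from A. With B stationary, the floor's static friction on B balances it: f₂ = 295 N (well within μ_s(m_A+m_B)g = 402.2 N).

f ≈ 295 N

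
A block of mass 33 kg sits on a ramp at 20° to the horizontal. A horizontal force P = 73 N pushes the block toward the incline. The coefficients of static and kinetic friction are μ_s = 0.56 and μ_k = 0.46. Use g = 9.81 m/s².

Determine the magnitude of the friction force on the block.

f ≈ 42.1 N (up the incline)

Resolve perpendicular to the incline: N = m g cos θ + P sin θ = 33×9.81×cos 20° + 73×sin 20° = 329.2 N.
Along the incline, the net driving force (taking up-slope positive) is P cos θ − m g sin θ = 68.6 − 110.7 = -42.12 N, so equilibrium requires friction f = 42.12 N (up-slope).
Maximum static friction: μ_s N = 0.56 × 329.2 = 184.3 N.
Since 42.12 N is within the 184.3 N limit, the block stays put and friction is exactly 42.1 N.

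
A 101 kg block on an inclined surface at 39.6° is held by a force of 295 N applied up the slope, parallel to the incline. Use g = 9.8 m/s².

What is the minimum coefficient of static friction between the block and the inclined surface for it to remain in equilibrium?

μ_s,min ≈ 0.44

N = m g cos θ = 762.7 N.
Friction must make up the shortfall along the incline: f = m g sin θ − P = 630.9 − 295 = 335.9 N.
At the threshold f = μ_s N, so μ_s,min = 335.9/762.7 = 0.44.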